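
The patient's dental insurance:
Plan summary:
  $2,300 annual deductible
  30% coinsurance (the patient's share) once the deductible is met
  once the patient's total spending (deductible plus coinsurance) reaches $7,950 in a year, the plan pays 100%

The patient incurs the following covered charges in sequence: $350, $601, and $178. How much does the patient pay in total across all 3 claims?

$1,129

Claim 1 — $350: entire amount goes to the deductible. Patient owes $350 (running OOP $350).
Claim 2 — $601: fully absorbed by the deductible. Patient pays $601; OOP now $951.
Claim 3 — $178: entire amount goes to the deductible. Patient owes $178 (running OOP $1,129).
Total paid by the patient: $350 + $601 + $178 = $1,129.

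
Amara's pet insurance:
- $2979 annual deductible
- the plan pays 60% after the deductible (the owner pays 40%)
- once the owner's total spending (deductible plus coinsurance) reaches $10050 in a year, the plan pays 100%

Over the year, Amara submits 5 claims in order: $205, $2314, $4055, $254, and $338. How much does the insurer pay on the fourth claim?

#1 ($205): fully absorbed by the deductible. Cost to owner: $205. OOP to date $205. Insurer: $205 − $205 = $0.
#2 ($2314): fully absorbed by the deductible. Cost to owner: $2314. OOP to date $2519. Insurer: $2314 − $2314 = $0.
#3 ($4055): $460 to deductible, leaving $3595; 40% of $3595 = $1438. Owner owes $1898 (running OOP $4417). Insurer: $4055 − $1898 = $2157.
#4 ($254): 40% coinsurance on $254 = $101.60. Owner owes $101.60 (running OOP $4518.60). Insurer: $254 − $101.60 = $152.40.

$152.40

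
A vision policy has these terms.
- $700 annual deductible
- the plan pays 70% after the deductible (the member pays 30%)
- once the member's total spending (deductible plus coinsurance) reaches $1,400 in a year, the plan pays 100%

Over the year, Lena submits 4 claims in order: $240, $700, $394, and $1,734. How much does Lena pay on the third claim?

$118.20

Bill 1, $240: all of it applies to the deductible. Cost to member: $240. OOP to date $240.
Bill 2, $700: $460 finishes the deductible; $240 goes to coinsurance; 30% of $240 = $72. Member owes $532 (running OOP $772).
Bill 3, $394: deductible already satisfied, so member's share is 30% × $394 = $118.20. Member pays $118.20; OOP now $890.20.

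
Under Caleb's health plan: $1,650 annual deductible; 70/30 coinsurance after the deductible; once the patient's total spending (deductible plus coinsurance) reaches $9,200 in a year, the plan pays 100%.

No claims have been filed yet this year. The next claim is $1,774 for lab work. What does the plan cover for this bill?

$86.80

The full $1,650 deductible is still open; $1,650 of this bill applies to it.
The remaining $124 (= $1,774 − $1,650) moves to coinsurance.
Coinsurance: $124 × 30% = $37.20.
So the patient owes $1,650 + $37.20 = $1,687.20 before any cap.
Total out-of-pocket so far would be $0 + $1,687.20 = $1,687.20, below the $9,200 cap — no reduction.
Insurer pays the balance: $1,774 − $1,687.20 = $86.80.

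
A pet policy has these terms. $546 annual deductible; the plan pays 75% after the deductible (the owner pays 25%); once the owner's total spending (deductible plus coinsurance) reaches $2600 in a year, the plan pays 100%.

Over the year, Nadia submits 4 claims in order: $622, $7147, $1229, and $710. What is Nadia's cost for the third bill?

Claim 1 ($622): $546 to deductible, leaving $76; 25% of $76 = $19. Owner owes $565 (running OOP $565).
Claim 2 ($7147): 25% coinsurance on $7147 = $1786.75. Owner pays $1786.75; OOP now $2351.75.
Claim 3 ($1229): deductible already satisfied, so owner's share is 25% × $1229 = $307.25. That would push OOP to $2659, over the $2600 cap, so owner pays $2600 − $2351.75 = $248.25.

$248.25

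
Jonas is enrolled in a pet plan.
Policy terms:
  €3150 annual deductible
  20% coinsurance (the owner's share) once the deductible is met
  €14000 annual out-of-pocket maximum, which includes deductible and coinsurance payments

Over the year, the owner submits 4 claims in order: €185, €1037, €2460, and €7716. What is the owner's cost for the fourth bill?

Claim 1 (€185): all of it applies to the deductible. Cost to owner: €185. OOP to date €185.
Claim 2 (€1037): all of it applies to the deductible. Owner pays €1037; OOP now €1222.
Claim 3 (€2460): €1928 finishes the deductible; €532 goes to coinsurance; coinsurance €532 × 20% = €106.40. Owner owes €2034.40 (running OOP €3256.40).
Claim 4 (€7716): 20% coinsurance on €7716 = €1543.20. Owner pays €1543.20; OOP now €4799.60.

€1543.20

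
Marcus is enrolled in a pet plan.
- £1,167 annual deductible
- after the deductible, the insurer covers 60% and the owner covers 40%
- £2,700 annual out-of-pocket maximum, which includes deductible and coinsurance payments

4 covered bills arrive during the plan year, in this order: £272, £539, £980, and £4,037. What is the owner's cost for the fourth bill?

Claim 1 (£272): entire amount goes to the deductible. Cost to owner: £272. OOP to date £272.
Claim 2 (£539): all of it applies to the deductible. Cost to owner: £539. OOP to date £811.
Claim 3 (£980): £356 to deductible, leaving £624; owner's 40% is £249.60. Owner owes £605.60 (running OOP £1,416.60).
Claim 4 (£4,037): deductible met; 40% of £4,037 = £1,614.80. Adding that to £1,416.60 gives £3,031.40, past the £2,700 cap; owner pays only £2,700 − £1,416.60 = £1,283.40.

£1,283.40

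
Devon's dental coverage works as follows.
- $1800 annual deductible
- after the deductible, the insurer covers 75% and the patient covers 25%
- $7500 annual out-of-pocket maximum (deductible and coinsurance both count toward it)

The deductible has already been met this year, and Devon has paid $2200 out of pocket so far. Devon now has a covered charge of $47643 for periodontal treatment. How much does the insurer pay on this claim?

$42343

With the deductible met, the entire $47643 is subject to coinsurance.
25% of $47643 = $11910.75 falls to the patient.
That would bring total out-of-pocket to $14110.75, past the $7500 cap. The patient is capped at $7500 − $2200 = $5300 on this claim.
Insurer pays the balance: $47643 − $5300 = $42343.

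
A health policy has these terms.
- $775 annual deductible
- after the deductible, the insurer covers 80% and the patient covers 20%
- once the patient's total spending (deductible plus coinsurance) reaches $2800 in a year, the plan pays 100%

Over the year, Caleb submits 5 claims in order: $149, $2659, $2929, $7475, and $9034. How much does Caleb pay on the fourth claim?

#1 ($149): fully absorbed by the deductible. Patient owes $149 (running OOP $149).
#2 ($2659): deductible takes $626, $2033 remains; patient's 20% is $406.60. Cost to patient: $1032.60. OOP to date $1181.60.
#3 ($2929): deductible already satisfied, so patient's share is 20% × $2929 = $585.80. Patient owes $585.80 (running OOP $1767.40).
#4 ($7475): deductible already satisfied, so patient's share is 20% × $7475 = $1495. OOP would hit $3262.40 > $2800, so the cap limits the patient to $2800 − $1767.40 = $1032.60.

$1032.60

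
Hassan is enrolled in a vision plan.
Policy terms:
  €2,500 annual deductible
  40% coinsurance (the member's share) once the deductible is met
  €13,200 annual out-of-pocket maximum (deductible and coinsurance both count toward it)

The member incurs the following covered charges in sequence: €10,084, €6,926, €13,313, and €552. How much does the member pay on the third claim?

€4,896

#1 (€10,084): €2,500 finishes the deductible; €7,584 goes to coinsurance; 40% of €7,584 = €3,033.60. Member pays €5,533.60; OOP now €5,533.60.
#2 (€6,926): deductible met; 40% of €6,926 = €2,770.40. Cost to member: €2,770.40. OOP to date €8,304.
#3 (€13,313): deductible already satisfied, so member's share is 40% × €13,313 = €5,325.20. Adding that to €8,304 gives €13,629.20, past the €13,200 cap; member pays only €13,200 − €8,304 = €4,896.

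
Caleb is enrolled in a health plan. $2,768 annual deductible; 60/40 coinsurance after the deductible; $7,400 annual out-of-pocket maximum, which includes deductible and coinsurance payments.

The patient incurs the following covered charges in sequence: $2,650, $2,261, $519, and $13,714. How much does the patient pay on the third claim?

$207.60

Claim 1 — $2,650: all of it applies to the deductible. Patient pays $2,650; OOP now $2,650.
Claim 2 — $2,261: $118 to deductible, leaving $2,143; coinsurance $2,143 × 40% = $857.20. Patient pays $975.20; OOP now $3,625.20.
Claim 3 — $519: deductible already satisfied, so patient's share is 40% × $519 = $207.60. Patient owes $207.60 (running OOP $3,832.80).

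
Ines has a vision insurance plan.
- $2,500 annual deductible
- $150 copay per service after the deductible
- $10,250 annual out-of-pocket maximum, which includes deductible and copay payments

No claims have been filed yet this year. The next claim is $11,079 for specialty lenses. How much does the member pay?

$2,650

Deductible not yet touched, so the first $2,500 of the bill goes to the deductible.
After the $2,500 deductible portion, $11,079 − $2,500 = $8,579 is subject to the copay.
Copay on this service: $150.
Member responsibility before any cap: $2,500 + $150 = $2,650.
Cumulative spending $0 + $2,650 = $2,650 stays under the $10,250 maximum.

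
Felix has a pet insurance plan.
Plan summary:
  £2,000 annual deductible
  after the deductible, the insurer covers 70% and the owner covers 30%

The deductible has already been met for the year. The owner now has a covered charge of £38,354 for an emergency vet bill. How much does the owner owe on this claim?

The deductible is already satisfied, so the full bill goes to coinsurance.
30% of £38,354 = £11,506.20 falls to the owner.

£11,506.20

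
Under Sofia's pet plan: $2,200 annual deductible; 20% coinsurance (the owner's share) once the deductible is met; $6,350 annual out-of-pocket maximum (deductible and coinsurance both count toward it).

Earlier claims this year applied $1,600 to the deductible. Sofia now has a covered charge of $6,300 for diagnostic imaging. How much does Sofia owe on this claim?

$1,740

Remaining deductible: $2,200 − $1,600 = $600.
That leaves $6,300 − $600 = $5,700 for coinsurance.
Owner's 20% share of $5,700 is $1,140.
Owner responsibility before any cap: $600 + $1,140 = $1,740.
Year-to-date out-of-pocket becomes $1,600 + $1,740 = $3,340, still under the $6,350 maximum, so no cap applies.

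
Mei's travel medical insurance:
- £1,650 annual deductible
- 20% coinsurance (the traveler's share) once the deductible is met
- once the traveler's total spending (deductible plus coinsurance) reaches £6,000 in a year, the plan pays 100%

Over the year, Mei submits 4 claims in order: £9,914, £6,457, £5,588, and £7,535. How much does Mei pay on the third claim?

Bill 1, £9,914: deductible takes £1,650, £8,264 remains; 20% of £8,264 = £1,652.80. Traveler owes £3,302.80 (running OOP £3,302.80).
Bill 2, £6,457: deductible met; 20% of £6,457 = £1,291.40. Traveler pays £1,291.40; OOP now £4,594.20.
Bill 3, £5,588: deductible already satisfied, so traveler's share is 20% × £5,588 = £1,117.60. Traveler pays £1,117.60; OOP now £5,711.80.

£1,117.60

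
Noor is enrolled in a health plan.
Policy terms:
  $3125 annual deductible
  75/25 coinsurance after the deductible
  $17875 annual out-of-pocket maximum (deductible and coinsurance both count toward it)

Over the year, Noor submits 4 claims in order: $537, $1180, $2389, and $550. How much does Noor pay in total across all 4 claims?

$3507.75

#1 ($537): all of it applies to the deductible. Patient pays $537; OOP now $537.
#2 ($1180): fully absorbed by the deductible. Patient owes $1180 (running OOP $1717).
#3 ($2389): $1408 finishes the deductible; $981 goes to coinsurance; 25% of $981 = $245.25. Patient pays $1653.25; OOP now $3370.25.
#4 ($550): deductible met; 25% of $550 = $137.50. Cost to patient: $137.50. OOP to date $3507.75.
Summing the patient's payments: $537 + $1180 + $1653.25 + $137.50 = $3507.75.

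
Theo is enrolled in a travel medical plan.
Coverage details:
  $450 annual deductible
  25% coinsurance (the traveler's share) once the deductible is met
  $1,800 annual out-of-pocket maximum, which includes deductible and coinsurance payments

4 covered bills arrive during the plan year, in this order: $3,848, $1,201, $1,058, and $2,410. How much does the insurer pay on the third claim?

Bill 1, $3,848: $450 to deductible, leaving $3,398; traveler's 25% is $849.50. Traveler pays $1,299.50; OOP now $1,299.50. Insurer: $3,848 − $1,299.50 = $2,548.50.
Bill 2, $1,201: deductible already satisfied, so traveler's share is 25% × $1,201 = $300.25. Cost to traveler: $300.25. OOP to date $1,599.75. Insurer: $1,201 − $300.25 = $900.75.
Bill 3, $1,058: deductible already satisfied, so traveler's share is 25% × $1,058 = $264.50. That would push OOP to $1,864.25, over the $1,800 cap, so traveler pays $1,800 − $1,599.75 = $200.25. Insurer: $1,058 − $200.25 = $857.75.

$857.75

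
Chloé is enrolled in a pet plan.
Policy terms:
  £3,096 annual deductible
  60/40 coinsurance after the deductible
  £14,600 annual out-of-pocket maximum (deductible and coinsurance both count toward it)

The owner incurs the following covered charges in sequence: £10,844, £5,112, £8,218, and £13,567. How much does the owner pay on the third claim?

£3,287.20

#1 (£10,844): £3,096 finishes the deductible; £7,748 goes to coinsurance; coinsurance £7,748 × 40% = £3,099.20. Cost to owner: £6,195.20. OOP to date £6,195.20.
#2 (£5,112): deductible met; 40% of £5,112 = £2,044.80. Owner owes £2,044.80 (running OOP £8,240).
#3 (£8,218): 40% coinsurance on £8,218 = £3,287.20. Cost to owner: £3,287.20. OOP to date £11,527.20.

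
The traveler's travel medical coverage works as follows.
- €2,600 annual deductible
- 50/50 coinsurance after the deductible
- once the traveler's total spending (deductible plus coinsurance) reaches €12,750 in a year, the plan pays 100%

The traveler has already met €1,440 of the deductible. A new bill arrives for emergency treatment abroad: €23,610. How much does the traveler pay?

Remaining deductible: €2,600 − €1,440 = €1,160.
That leaves €23,610 − €1,160 = €22,450 for coinsurance.
Coinsurance: €22,450 × 50% = €11,225.
So the traveler owes €1,160 + €11,225 = €12,385 before any cap.
Adding €12,385 to the €1,440 already spent would give €13,825, which exceeds the €12,750 cap; the traveler pays just €12,750 − €1,440 = €11,310.

€11,310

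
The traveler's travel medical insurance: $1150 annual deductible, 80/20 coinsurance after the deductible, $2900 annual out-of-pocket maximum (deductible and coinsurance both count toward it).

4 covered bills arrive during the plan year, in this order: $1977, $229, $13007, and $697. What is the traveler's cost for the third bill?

Claim 1 ($1977): $1150 finishes the deductible; $827 goes to coinsurance; coinsurance $827 × 20% = $165.40. Cost to traveler: $1315.40. OOP to date $1315.40.
Claim 2 ($229): deductible already satisfied, so traveler's share is 20% × $229 = $45.80. Traveler owes $45.80 (running OOP $1361.20).
Claim 3 ($13007): deductible already satisfied, so traveler's share is 20% × $13007 = $2601.40. OOP would hit $3962.60 > $2900, so the cap limits the traveler to $2900 − $1361.20 = $1538.80.

$1538.80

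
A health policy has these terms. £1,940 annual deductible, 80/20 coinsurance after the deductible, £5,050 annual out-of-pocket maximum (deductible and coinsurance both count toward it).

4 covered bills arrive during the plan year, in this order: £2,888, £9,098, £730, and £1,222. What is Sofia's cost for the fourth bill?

Claim 1 — £2,888: £1,940 to deductible, leaving £948; 20% of £948 = £189.60. Patient owes £2,129.60 (running OOP £2,129.60).
Claim 2 — £9,098: deductible already satisfied, so patient's share is 20% × £9,098 = £1,819.60. Cost to patient: £1,819.60. OOP to date £3,949.20.
Claim 3 — £730: deductible met; 20% of £730 = £146. Patient owes £146 (running OOP £4,095.20).
Claim 4 — £1,222: deductible met; 20% of £1,222 = £244.40. Patient pays £244.40; OOP now £4,339.60.

£244.40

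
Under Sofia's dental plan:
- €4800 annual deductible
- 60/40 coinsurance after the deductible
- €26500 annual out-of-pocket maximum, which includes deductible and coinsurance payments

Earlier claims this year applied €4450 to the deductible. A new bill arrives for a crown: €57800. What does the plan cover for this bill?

€35750

€4450 of the €4800 deductible is already met, leaving €350.
After the €350 deductible portion, €57800 − €350 = €57450 is subject to coinsurance.
Patient's 40% share of €57450 is €22980.
Patient responsibility before any cap: €350 + €22980 = €23330.
Year-to-date out-of-pocket would reach €4450 + €23330 = €27780, above the €26500 maximum, so the patient pays only €26500 − €4450 = €22050.
The insurer covers the remainder: €57800 − €22050 = €35750.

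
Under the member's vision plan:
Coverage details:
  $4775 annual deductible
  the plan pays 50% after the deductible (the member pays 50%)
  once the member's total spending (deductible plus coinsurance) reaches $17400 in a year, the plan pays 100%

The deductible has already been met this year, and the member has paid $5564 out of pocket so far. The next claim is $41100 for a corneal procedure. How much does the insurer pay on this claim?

With the deductible met, the entire $41100 is subject to coinsurance.
Coinsurance: $41100 × 50% = $20550.
That would bring total out-of-pocket to $26114, past the $17400 cap. The member is capped at $17400 − $5564 = $11836 on this claim.
The plan picks up $41100 − $11836 = $29264.

$29264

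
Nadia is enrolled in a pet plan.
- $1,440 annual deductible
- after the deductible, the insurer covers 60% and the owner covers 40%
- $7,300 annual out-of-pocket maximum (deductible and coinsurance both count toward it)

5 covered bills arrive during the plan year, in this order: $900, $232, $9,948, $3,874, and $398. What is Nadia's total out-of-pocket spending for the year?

Bill 1, $900: fully absorbed by the deductible. Owner owes $900 (running OOP $900).
Bill 2, $232: all of it applies to the deductible. Owner owes $232 (running OOP $1,132).
Bill 3, $9,948: $308 to deductible, leaving $9,640; coinsurance $9,640 × 40% = $3,856. Owner owes $4,164 (running OOP $5,296).
Bill 4, $3,874: deductible met; 40% of $3,874 = $1,549.60. Owner pays $1,549.60; OOP now $6,845.60.
Bill 5, $398: deductible already satisfied, so owner's share is 40% × $398 = $159.20. Owner owes $159.20 (running OOP $7,004.80).
Summing the owner's payments: $900 + $232 + $4,164 + $1,549.60 + $159.20 = $7,004.80.

$7,004.80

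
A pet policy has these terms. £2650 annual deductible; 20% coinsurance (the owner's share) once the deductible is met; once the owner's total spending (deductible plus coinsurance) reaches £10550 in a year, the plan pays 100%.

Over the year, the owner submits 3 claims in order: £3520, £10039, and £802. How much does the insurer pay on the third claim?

£641.60

#1 (£3520): deductible takes £2650, £870 remains; 20% of £870 = £174. Owner pays £2824; OOP now £2824. Plan pays £3520 − £2824 = £696.
#2 (£10039): deductible met; 20% of £10039 = £2007.80. Owner owes £2007.80 (running OOP £4831.80). Plan pays £10039 − £2007.80 = £8031.20.
#3 (£802): deductible met; 20% of £802 = £160.40. Owner pays £160.40; OOP now £4992.20. Plan pays £802 − £160.40 = £641.60.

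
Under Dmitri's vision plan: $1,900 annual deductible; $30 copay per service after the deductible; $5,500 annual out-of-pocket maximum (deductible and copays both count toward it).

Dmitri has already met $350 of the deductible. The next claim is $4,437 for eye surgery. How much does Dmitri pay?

Deductible still to meet: $1,900 − $350 = $1,550.
That leaves $4,437 − $1,550 = $2,887 for the copay.
Copay on this service: $30.
Member responsibility before any cap: $1,550 + $30 = $1,580.
Year-to-date out-of-pocket becomes $350 + $1,580 = $1,930, still under the $5,500 maximum, so no cap applies.

$1,580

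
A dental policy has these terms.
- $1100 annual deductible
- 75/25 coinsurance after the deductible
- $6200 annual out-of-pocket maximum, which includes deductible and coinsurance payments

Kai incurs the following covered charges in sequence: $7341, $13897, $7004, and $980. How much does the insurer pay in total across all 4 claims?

Bill 1, $7341: $1100 finishes the deductible; $6241 goes to coinsurance; 25% of $6241 = $1560.25. Patient owes $2660.25 (running OOP $2660.25). Plan pays $7341 − $2660.25 = $4680.75.
Bill 2, $13897: deductible already satisfied, so patient's share is 25% × $13897 = $3474.25. Patient owes $3474.25 (running OOP $6134.50). Plan pays $13897 − $3474.25 = $10422.75.
Bill 3, $7004: 25% coinsurance on $7004 = $1751. Adding that to $6134.50 gives $7885.50, past the $6200 cap; patient pays only $6200 − $6134.50 = $65.50. Plan pays $7004 − $65.50 = $6938.50.
Bill 4, $980: 25% coinsurance on $980 = $245. OOP would hit $6445 > $6200, so the cap limits the patient to $6200 − $6200 = $0. Plan pays $980 − $0 = $980.
Insurer total: $4680.75 + $10422.75 + $6938.50 + $980 = $23022.

$23022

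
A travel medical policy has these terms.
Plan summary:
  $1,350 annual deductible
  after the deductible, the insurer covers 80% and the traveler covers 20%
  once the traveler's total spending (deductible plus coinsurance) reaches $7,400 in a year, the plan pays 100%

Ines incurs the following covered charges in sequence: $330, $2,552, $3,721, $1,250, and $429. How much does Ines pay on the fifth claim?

$85.80

Claim 1 ($330): entire amount goes to the deductible. Cost to traveler: $330. OOP to date $330.
Claim 2 ($2,552): deductible takes $1,020, $1,532 remains; 20% of $1,532 = $306.40. Cost to traveler: $1,326.40. OOP to date $1,656.40.
Claim 3 ($3,721): deductible met; 20% of $3,721 = $744.20. Cost to traveler: $744.20. OOP to date $2,400.60.
Claim 4 ($1,250): 20% coinsurance on $1,250 = $250. Cost to traveler: $250. OOP to date $2,650.60.
Claim 5 ($429): 20% coinsurance on $429 = $85.80. Traveler pays $85.80; OOP now $2,736.40.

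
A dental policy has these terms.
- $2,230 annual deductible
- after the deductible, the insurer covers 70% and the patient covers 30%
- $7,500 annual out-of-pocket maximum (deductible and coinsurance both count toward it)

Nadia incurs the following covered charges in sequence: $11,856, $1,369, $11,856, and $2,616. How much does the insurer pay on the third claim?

Bill 1, $11,856: $2,230 finishes the deductible; $9,626 goes to coinsurance; 30% of $9,626 = $2,887.80. Cost to patient: $5,117.80. OOP to date $5,117.80. Insurer: $11,856 − $5,117.80 = $6,738.20.
Bill 2, $1,369: deductible already satisfied, so patient's share is 30% × $1,369 = $410.70. Patient pays $410.70; OOP now $5,528.50. Plan pays $1,369 − $410.70 = $958.30.
Bill 3, $11,856: deductible already satisfied, so patient's share is 30% × $11,856 = $3,556.80. That would push OOP to $9,085.30, over the $7,500 cap, so patient pays $7,500 − $5,528.50 = $1,971.50. Insurer: $11,856 − $1,971.50 = $9,884.50.

$9,884.50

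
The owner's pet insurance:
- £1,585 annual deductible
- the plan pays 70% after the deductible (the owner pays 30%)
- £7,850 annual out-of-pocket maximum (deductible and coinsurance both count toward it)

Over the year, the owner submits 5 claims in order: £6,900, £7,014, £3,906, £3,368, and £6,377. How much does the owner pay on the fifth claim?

£384.10

Bill 1, £6,900: £1,585 to deductible, leaving £5,315; 30% of £5,315 = £1,594.50. Cost to owner: £3,179.50. OOP to date £3,179.50.
Bill 2, £7,014: deductible met; 30% of £7,014 = £2,104.20. Owner owes £2,104.20 (running OOP £5,283.70).
Bill 3, £3,906: deductible met; 30% of £3,906 = £1,171.80. Owner owes £1,171.80 (running OOP £6,455.50).
Bill 4, £3,368: deductible already satisfied, so owner's share is 30% × £3,368 = £1,010.40. Owner owes £1,010.40 (running OOP £7,465.90).
Bill 5, £6,377: deductible already satisfied, so owner's share is 30% × £6,377 = £1,913.10. OOP would hit £9,379 > £7,850, so the cap limits the owner to £7,850 − £7,465.90 = £384.10.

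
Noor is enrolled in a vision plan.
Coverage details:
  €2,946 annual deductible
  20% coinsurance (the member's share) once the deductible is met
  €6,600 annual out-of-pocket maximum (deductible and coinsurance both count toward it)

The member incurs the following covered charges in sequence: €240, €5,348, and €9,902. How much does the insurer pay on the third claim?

€7,921.60

Claim 1 — €240: entire amount goes to the deductible. Member pays €240; OOP now €240. Insurer: €240 − €240 = €0.
Claim 2 — €5,348: €2,706 to deductible, leaving €2,642; member's 20% is €528.40. Cost to member: €3,234.40. OOP to date €3,474.40. Insurer: €5,348 − €3,234.40 = €2,113.60.
Claim 3 — €9,902: deductible already satisfied, so member's share is 20% × €9,902 = €1,980.40. Member owes €1,980.40 (running OOP €5,454.80). Insurer: €9,902 − €1,980.40 = €7,921.60.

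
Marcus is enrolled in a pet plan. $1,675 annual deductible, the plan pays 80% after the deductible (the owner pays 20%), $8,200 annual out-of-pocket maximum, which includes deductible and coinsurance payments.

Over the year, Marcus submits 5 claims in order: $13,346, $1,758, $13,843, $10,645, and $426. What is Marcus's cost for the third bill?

Bill 1, $13,346: $1,675 to deductible, leaving $11,671; 20% of $11,671 = $2,334.20. Owner pays $4,009.20; OOP now $4,009.20.
Bill 2, $1,758: deductible already satisfied, so owner's share is 20% × $1,758 = $351.60. Cost to owner: $351.60. OOP to date $4,360.80.
Bill 3, $13,843: deductible already satisfied, so owner's share is 20% × $13,843 = $2,768.60. Owner pays $2,768.60; OOP now $7,129.40.

$2,768.60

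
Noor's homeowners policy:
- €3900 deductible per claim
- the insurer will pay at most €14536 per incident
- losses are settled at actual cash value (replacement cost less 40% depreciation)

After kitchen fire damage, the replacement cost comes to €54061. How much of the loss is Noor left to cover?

€39525

Actual cash value after 40% depreciation: €54061 × 60% = €32436.60.
After the deductible, €32436.60 − €3900 = €28536.60 remains.
Since €28536.60 > €14536, the payout is capped at €14536.
The homeowner bears the rest of the original loss: €54061 − €14536 = €39525.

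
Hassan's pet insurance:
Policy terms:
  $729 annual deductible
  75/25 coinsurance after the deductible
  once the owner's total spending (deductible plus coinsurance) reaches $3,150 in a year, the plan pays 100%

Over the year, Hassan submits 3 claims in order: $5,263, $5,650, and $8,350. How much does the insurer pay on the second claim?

$4,362.50

Claim 1 ($5,263): $729 to deductible, leaving $4,534; coinsurance $4,534 × 25% = $1,133.50. Owner owes $1,862.50 (running OOP $1,862.50). Plan pays $5,263 − $1,862.50 = $3,400.50.
Claim 2 ($5,650): deductible met; 25% of $5,650 = $1,412.50. OOP would hit $3,275 > $3,150, so the cap limits the owner to $3,150 − $1,862.50 = $1,287.50. Insurer: $5,650 − $1,287.50 = $4,362.50.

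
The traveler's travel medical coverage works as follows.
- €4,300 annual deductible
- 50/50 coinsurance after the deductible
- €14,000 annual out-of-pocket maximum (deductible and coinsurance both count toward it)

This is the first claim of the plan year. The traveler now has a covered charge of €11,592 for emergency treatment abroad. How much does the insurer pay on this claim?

The full €4,300 deductible is still open; €4,300 of this bill applies to it.
The remaining €7,292 (= €11,592 − €4,300) moves to coinsurance.
50% of €7,292 = €3,646 falls to the traveler.
That puts the traveler's cost at €4,300 + €3,646 = €7,946 before any cap.
Cumulative spending €0 + €7,946 = €7,946 stays under the €14,000 maximum.
Insurer pays the balance: €11,592 − €7,946 = €3,646.

€3,646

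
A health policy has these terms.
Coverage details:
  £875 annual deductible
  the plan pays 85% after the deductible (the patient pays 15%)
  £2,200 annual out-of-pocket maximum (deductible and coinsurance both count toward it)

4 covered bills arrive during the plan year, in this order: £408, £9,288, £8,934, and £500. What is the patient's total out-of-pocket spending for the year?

Claim 1 (£408): all of it applies to the deductible. Cost to patient: £408. OOP to date £408.
Claim 2 (£9,288): £467 finishes the deductible; £8,821 goes to coinsurance; 15% of £8,821 = £1,323.15. Patient owes £1,790.15 (running OOP £2,198.15).
Claim 3 (£8,934): deductible met; 15% of £8,934 = £1,340.10. That would push OOP to £3,538.25, over the £2,200 cap, so patient pays £2,200 − £2,198.15 = £1.85.
Claim 4 (£500): deductible met; 15% of £500 = £75. Adding that to £2,200 gives £2,275, past the £2,200 cap; patient pays only £2,200 − £2,200 = £0.
Summing the patient's payments: £408 + £1,790.15 + £1.85 + £0 = £2,200.

£2,200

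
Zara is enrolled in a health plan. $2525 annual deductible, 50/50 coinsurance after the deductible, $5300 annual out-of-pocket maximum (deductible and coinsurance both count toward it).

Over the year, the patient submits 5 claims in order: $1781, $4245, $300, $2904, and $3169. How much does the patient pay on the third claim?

$150

Claim 1 ($1781): entire amount goes to the deductible. Patient owes $1781 (running OOP $1781).
Claim 2 ($4245): deductible takes $744, $3501 remains; patient's 50% is $1750.50. Patient pays $2494.50; OOP now $4275.50.
Claim 3 ($300): deductible already satisfied, so patient's share is 50% × $300 = $150. Patient pays $150; OOP now $4425.50.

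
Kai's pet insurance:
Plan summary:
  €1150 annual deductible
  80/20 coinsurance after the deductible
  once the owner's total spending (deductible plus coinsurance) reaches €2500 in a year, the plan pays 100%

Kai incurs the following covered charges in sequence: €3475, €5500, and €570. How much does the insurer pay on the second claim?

€4615

Claim 1 (€3475): €1150 to deductible, leaving €2325; coinsurance €2325 × 20% = €465. Owner owes €1615 (running OOP €1615). Plan pays €3475 − €1615 = €1860.
Claim 2 (€5500): deductible met; 20% of €5500 = €1100. That would push OOP to €2715, over the €2500 cap, so owner pays €2500 − €1615 = €885. Plan pays €5500 − €885 = €4615.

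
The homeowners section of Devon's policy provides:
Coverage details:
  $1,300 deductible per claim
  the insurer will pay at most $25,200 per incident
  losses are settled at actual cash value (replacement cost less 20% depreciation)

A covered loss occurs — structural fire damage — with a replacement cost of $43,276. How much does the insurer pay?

$25,200

Actual cash value after 20% depreciation: $43,276 × 80% = $34,620.80.
Subtract the deductible: $34,620.80 − $1,300 = $33,320.80.
$33,320.80 exceeds the $25,200 limit, so the insurer pays the limit: $25,200.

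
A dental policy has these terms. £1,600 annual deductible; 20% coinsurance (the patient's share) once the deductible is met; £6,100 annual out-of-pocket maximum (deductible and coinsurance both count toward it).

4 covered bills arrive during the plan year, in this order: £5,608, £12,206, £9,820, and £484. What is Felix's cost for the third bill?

#1 (£5,608): £1,600 finishes the deductible; £4,008 goes to coinsurance; 20% of £4,008 = £801.60. Patient owes £2,401.60 (running OOP £2,401.60).
#2 (£12,206): deductible met; 20% of £12,206 = £2,441.20. Patient pays £2,441.20; OOP now £4,842.80.
#3 (£9,820): deductible met; 20% of £9,820 = £1,964. Adding that to £4,842.80 gives £6,806.80, past the £6,100 cap; patient pays only £6,100 − £4,842.80 = £1,257.20.

£1,257.20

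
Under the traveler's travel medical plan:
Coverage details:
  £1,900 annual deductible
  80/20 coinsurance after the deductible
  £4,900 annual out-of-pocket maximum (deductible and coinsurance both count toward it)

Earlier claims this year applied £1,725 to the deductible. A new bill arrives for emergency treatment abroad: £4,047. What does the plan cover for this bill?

£3,097.60

Remaining deductible: £1,900 − £1,725 = £175.
That leaves £4,047 − £175 = £3,872 for coinsurance.
Traveler's 20% share of £3,872 is £774.40.
So the traveler owes £175 + £774.40 = £949.40 before any cap.
Cumulative spending £1,725 + £949.40 = £2,674.40 stays under the £4,900 maximum.
The plan picks up £4,047 − £949.40 = £3,097.60.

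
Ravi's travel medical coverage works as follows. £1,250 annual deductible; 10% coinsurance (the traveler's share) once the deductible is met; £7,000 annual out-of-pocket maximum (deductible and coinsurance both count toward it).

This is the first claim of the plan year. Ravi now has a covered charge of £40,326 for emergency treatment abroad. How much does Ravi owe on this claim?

Nothing has been paid toward the £1,250 deductible, so the first £1,250 of this charge is applied there.
After the £1,250 deductible portion, £40,326 − £1,250 = £39,076 is subject to coinsurance.
Traveler's 10% share of £39,076 is £3,907.60.
That puts the traveler's cost at £1,250 + £3,907.60 = £5,157.60 before any cap.
Year-to-date out-of-pocket becomes £0 + £5,157.60 = £5,157.60, still under the £7,000 maximum, so no cap applies.

£5,157.60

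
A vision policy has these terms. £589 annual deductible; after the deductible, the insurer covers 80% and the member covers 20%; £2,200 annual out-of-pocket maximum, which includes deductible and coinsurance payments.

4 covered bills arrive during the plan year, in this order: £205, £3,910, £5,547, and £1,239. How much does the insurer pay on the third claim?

Bill 1, £205: entire amount goes to the deductible. Member owes £205 (running OOP £205). Plan pays £205 − £205 = £0.
Bill 2, £3,910: £384 to deductible, leaving £3,526; coinsurance £3,526 × 20% = £705.20. Cost to member: £1,089.20. OOP to date £1,294.20. Plan pays £3,910 − £1,089.20 = £2,820.80.
Bill 3, £5,547: 20% coinsurance on £5,547 = £1,109.40. OOP would hit £2,403.60 > £2,200, so the cap limits the member to £2,200 − £1,294.20 = £905.80. Plan pays £5,547 − £905.80 = £4,641.20.

£4,641.20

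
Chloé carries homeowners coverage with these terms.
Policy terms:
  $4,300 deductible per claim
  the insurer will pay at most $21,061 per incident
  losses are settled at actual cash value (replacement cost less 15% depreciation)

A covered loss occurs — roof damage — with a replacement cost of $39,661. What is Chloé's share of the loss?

$18,600

Actual cash value after 15% depreciation: $39,661 × 85% = $33,711.85.
Subtract the deductible: $33,711.85 − $4,300 = $29,411.85.
Since $29,411.85 > $21,061, the payout is capped at $21,061.
Out of pocket: $39,661 − $21,061 = $18,600.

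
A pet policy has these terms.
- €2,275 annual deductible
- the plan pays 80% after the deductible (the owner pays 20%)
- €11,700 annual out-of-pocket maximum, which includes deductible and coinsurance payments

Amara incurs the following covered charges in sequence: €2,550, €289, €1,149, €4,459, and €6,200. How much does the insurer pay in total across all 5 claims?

€9,897.60

Bill 1, €2,550: €2,275 to deductible, leaving €275; coinsurance €275 × 20% = €55. Owner owes €2,330 (running OOP €2,330). Plan pays €2,550 − €2,330 = €220.
Bill 2, €289: deductible met; 20% of €289 = €57.80. Owner owes €57.80 (running OOP €2,387.80). Insurer: €289 − €57.80 = €231.20.
Bill 3, €1,149: 20% coinsurance on €1,149 = €229.80. Cost to owner: €229.80. OOP to date €2,617.60. Plan pays €1,149 − €229.80 = €919.20.
Bill 4, €4,459: deductible met; 20% of €4,459 = €891.80. Owner pays €891.80; OOP now €3,509.40. Insurer: €4,459 − €891.80 = €3,567.20.
Bill 5, €6,200: deductible met; 20% of €6,200 = €1,240. Owner owes €1,240 (running OOP €4,749.40). Insurer: €6,200 − €1,240 = €4,960.
Insurer total = bills − owner's total = €14,647 − €4,749.40 = €9,897.60.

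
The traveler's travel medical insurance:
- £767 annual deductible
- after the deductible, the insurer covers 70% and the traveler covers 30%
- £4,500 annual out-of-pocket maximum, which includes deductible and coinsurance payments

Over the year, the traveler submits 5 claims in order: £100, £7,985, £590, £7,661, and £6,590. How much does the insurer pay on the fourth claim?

£6,300.40

Bill 1, £100: fully absorbed by the deductible. Traveler owes £100 (running OOP £100). Insurer: £100 − £100 = £0.
Bill 2, £7,985: £667 to deductible, leaving £7,318; traveler's 30% is £2,195.40. Traveler owes £2,862.40 (running OOP £2,962.40). Plan pays £7,985 − £2,862.40 = £5,122.60.
Bill 3, £590: deductible met; 30% of £590 = £177. Traveler owes £177 (running OOP £3,139.40). Plan pays £590 − £177 = £413.
Bill 4, £7,661: deductible met; 30% of £7,661 = £2,298.30. Adding that to £3,139.40 gives £5,437.70, past the £4,500 cap; traveler pays only £4,500 − £3,139.40 = £1,360.60. Plan pays £7,661 − £1,360.60 = £6,300.40.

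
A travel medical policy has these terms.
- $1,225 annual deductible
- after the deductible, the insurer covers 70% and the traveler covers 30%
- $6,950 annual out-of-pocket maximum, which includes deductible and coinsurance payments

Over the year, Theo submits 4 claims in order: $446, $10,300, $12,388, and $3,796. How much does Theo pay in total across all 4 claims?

Claim 1 ($446): all of it applies to the deductible. Cost to traveler: $446. OOP to date $446.
Claim 2 ($10,300): $779 to deductible, leaving $9,521; 30% of $9,521 = $2,856.30. Cost to traveler: $3,635.30. OOP to date $4,081.30.
Claim 3 ($12,388): deductible met; 30% of $12,388 = $3,716.40. Adding that to $4,081.30 gives $7,797.70, past the $6,950 cap; traveler pays only $6,950 − $4,081.30 = $2,868.70.
Claim 4 ($3,796): 30% coinsurance on $3,796 = $1,138.80. Adding that to $6,950 gives $8,088.80, past the $6,950 cap; traveler pays only $6,950 − $6,950 = $0.
Summing the traveler's payments: $446 + $3,635.30 + $2,868.70 + $0 = $6,950.

$6,950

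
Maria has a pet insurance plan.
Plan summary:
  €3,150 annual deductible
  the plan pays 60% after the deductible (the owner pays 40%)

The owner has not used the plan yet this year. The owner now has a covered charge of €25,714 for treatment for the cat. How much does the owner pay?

€12,175.60

Nothing has been paid toward the €3,150 deductible, so the first €3,150 of this charge is applied there.
The remaining €22,564 (= €25,714 − €3,150) moves to coinsurance.
Owner's 40% share of €22,564 is €9,025.60.
Owner responsibility: €3,150 + €9,025.60 = €12,175.60.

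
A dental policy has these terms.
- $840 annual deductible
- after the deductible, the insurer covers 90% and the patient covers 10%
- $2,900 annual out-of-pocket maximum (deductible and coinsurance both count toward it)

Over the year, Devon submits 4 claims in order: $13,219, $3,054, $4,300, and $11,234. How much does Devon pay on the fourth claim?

$86.70

#1 ($13,219): $840 to deductible, leaving $12,379; 10% of $12,379 = $1,237.90. Patient owes $2,077.90 (running OOP $2,077.90).
#2 ($3,054): deductible met; 10% of $3,054 = $305.40. Patient owes $305.40 (running OOP $2,383.30).
#3 ($4,300): 10% coinsurance on $4,300 = $430. Patient owes $430 (running OOP $2,813.30).
#4 ($11,234): deductible already satisfied, so patient's share is 10% × $11,234 = $1,123.40. That would push OOP to $3,936.70, over the $2,900 cap, so patient pays $2,900 − $2,813.30 = $86.70.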